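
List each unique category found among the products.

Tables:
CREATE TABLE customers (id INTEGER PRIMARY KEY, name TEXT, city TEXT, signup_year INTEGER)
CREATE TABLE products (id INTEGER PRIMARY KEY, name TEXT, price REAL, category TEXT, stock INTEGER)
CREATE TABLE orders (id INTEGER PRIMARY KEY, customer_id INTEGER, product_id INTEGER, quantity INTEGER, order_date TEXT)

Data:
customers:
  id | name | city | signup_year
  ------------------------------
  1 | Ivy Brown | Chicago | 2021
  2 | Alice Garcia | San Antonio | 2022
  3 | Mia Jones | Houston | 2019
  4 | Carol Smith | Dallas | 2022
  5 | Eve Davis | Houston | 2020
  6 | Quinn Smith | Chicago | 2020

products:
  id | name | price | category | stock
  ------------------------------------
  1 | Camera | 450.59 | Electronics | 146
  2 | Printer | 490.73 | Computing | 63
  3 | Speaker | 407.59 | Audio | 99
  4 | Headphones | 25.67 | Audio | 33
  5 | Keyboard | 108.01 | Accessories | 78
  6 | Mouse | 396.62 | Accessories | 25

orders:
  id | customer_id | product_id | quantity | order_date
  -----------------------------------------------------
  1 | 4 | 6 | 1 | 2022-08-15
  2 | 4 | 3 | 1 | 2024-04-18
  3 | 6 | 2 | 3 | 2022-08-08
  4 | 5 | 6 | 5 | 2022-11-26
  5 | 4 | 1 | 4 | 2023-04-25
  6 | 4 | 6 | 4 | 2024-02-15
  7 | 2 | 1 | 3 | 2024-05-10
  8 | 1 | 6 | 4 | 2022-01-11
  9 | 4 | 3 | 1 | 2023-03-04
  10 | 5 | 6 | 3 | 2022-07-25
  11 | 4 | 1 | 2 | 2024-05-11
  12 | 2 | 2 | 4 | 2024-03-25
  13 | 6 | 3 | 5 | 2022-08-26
SELECT DISTINCT category FROM products

Execution result:
category
Electronics
Computing
Audio
Accessories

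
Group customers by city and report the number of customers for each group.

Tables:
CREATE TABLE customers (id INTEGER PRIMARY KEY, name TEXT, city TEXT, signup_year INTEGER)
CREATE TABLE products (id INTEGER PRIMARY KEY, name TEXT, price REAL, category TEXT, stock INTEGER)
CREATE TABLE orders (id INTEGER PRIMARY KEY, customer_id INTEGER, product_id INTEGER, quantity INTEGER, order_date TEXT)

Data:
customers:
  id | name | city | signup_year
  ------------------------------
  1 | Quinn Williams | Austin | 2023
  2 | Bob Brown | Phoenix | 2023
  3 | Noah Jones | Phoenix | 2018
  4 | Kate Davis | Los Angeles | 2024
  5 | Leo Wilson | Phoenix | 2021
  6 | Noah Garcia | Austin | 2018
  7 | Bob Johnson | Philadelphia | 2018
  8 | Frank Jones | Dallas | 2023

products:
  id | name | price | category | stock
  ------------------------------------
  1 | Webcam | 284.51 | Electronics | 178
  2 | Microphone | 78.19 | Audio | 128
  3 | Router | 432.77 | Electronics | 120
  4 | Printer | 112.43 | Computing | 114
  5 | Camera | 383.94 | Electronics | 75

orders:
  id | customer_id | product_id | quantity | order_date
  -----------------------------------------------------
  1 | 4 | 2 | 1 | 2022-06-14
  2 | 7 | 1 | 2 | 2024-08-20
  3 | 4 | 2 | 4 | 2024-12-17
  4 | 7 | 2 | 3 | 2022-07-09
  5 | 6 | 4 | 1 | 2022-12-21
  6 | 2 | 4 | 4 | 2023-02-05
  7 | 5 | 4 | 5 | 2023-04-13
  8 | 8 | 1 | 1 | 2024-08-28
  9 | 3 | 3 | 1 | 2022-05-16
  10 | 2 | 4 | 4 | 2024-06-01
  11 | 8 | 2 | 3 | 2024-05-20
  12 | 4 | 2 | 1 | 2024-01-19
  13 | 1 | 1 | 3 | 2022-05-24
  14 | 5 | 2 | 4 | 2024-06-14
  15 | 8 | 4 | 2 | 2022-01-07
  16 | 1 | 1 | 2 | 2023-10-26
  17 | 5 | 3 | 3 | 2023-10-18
SELECT city, COUNT(*) AS n FROM customers GROUP BY city

Execution result:
city | n
Austin | 2
Dallas | 1
Los Angeles | 1
Philadelphia | 1
Phoenix | 3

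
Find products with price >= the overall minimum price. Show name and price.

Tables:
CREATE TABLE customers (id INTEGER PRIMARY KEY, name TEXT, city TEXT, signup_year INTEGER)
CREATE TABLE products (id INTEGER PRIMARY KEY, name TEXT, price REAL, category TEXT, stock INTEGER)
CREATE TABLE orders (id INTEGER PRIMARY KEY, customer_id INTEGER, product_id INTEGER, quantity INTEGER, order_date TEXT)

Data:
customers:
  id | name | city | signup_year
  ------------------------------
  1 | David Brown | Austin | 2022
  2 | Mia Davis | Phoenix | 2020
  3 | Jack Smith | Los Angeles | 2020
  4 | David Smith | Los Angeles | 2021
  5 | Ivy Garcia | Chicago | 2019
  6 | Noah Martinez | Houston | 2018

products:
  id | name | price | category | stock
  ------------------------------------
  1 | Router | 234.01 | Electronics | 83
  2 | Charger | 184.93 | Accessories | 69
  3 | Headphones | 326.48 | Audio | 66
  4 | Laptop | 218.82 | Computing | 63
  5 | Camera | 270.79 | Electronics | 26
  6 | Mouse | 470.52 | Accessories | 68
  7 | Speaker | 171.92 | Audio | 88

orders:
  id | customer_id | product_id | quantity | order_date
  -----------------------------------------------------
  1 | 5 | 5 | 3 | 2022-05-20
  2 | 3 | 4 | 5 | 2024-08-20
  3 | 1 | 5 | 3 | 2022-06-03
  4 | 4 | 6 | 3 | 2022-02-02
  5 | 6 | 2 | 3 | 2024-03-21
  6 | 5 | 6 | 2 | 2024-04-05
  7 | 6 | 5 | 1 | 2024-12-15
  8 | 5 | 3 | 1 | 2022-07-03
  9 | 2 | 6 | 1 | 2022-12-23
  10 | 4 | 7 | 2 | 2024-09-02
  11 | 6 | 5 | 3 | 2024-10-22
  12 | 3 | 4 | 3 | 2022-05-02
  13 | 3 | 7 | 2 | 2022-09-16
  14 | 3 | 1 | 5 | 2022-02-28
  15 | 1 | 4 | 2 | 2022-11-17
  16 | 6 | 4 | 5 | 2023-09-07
SELECT name, price FROM products WHERE price >= (SELECT MIN(price) FROM products)

Execution result:
name | price
Router | 234.01
Charger | 184.93
Headphones | 326.48
Laptop | 218.82
Camera | 270.79
Mouse | 470.52
Speaker | 171.92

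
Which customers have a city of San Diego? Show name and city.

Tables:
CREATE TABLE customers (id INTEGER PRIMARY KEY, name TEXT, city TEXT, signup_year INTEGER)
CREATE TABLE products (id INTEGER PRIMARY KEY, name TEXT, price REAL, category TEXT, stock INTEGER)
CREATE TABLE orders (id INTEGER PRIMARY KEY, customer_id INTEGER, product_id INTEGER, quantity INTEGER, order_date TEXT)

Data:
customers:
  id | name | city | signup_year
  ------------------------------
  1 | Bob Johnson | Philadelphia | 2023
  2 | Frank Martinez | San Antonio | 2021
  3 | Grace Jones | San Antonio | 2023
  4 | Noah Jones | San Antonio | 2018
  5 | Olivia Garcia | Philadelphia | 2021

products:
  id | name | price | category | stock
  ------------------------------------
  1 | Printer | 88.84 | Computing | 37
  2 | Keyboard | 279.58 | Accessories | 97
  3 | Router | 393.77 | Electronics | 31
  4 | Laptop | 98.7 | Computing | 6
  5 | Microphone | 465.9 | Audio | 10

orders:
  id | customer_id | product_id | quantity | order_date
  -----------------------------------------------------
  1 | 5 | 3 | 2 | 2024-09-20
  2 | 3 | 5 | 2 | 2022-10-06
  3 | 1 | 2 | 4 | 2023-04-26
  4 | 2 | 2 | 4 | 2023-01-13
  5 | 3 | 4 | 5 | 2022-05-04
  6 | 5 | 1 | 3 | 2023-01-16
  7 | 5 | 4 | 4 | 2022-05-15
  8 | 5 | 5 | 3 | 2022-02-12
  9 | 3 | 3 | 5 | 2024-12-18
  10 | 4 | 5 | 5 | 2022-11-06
SELECT name, city FROM customers WHERE city = 'San Diego'

Execution result:
(no rows)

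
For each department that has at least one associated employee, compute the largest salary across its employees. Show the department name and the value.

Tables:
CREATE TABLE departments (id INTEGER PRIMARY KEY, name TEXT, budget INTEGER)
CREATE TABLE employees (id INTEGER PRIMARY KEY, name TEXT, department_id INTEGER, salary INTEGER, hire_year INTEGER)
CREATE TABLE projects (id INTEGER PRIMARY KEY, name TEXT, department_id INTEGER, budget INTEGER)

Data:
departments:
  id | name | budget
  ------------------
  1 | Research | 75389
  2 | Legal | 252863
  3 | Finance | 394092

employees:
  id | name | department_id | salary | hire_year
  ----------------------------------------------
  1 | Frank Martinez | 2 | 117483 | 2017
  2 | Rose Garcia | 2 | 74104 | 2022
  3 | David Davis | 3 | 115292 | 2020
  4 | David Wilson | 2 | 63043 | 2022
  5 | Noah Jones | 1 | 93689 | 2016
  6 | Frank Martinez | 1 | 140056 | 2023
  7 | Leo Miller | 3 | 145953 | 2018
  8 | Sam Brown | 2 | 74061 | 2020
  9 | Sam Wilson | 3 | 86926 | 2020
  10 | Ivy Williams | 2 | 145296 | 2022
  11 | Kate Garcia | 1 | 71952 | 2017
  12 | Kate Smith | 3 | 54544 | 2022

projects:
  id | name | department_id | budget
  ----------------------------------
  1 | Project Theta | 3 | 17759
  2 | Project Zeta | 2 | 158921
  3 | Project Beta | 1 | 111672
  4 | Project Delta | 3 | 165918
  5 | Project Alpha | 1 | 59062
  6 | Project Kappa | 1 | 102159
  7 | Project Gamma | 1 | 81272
SELECT p.name, MAX(c.salary) AS max_salary FROM employees c JOIN departments p ON c.department_id = p.id GROUP BY p.id, p.name

Execution result:
name | max_salary
Research | 140056
Legal | 145296
Finance | 145953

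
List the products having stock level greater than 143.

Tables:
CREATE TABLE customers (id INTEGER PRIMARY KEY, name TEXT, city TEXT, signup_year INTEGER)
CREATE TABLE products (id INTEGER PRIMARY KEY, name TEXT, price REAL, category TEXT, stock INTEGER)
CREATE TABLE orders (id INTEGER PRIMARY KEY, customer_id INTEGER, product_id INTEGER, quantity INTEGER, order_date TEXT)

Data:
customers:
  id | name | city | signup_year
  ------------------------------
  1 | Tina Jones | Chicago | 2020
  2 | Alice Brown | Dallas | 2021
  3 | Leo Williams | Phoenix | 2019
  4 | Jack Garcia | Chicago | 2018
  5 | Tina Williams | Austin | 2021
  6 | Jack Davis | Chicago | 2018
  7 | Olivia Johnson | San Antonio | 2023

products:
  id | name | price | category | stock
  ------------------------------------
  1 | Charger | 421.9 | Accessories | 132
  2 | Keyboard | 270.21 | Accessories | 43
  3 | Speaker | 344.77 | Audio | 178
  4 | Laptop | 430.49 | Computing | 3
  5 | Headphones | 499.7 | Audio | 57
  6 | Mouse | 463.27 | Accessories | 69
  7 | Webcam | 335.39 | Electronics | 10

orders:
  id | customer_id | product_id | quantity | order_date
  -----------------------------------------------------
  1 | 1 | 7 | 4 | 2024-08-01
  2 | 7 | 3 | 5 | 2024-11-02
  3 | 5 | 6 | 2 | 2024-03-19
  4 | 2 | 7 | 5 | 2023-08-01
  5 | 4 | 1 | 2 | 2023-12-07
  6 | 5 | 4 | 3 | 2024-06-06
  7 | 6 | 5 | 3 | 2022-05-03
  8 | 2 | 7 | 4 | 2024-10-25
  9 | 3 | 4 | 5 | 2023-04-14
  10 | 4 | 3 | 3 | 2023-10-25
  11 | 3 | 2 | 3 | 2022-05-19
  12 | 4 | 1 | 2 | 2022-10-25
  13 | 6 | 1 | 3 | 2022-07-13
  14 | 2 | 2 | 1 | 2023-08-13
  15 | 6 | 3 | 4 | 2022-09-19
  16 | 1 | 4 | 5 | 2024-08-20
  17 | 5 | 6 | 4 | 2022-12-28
SELECT name, stock FROM products WHERE stock > 143

Execution result:
name | stock
Speaker | 178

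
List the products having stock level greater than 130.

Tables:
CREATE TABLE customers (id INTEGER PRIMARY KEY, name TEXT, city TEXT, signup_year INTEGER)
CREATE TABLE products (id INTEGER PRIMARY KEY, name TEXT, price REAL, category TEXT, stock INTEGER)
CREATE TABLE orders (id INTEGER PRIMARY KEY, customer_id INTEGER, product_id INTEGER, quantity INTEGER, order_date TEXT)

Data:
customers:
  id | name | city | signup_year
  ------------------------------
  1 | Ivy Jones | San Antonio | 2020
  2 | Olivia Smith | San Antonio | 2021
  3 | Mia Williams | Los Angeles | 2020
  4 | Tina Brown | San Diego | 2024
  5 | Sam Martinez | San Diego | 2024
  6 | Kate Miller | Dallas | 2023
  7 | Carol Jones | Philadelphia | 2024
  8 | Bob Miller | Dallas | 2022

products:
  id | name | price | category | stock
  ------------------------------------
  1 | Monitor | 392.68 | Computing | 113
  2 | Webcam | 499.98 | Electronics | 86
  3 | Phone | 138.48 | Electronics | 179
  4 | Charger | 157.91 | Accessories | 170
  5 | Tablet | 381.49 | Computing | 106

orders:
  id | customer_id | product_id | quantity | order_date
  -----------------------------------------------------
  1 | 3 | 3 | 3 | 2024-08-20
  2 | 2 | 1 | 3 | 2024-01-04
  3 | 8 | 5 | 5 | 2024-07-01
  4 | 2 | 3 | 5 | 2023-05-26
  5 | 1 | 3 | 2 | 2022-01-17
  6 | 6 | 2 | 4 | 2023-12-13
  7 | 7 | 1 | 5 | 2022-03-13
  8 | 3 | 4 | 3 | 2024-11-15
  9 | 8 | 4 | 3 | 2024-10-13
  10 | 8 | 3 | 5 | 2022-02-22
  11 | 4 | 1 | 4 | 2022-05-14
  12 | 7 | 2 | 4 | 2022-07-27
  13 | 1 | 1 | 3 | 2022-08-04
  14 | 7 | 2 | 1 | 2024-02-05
SELECT name, stock FROM products WHERE stock > 130

Execution result:
name | stock
Phone | 179
Charger | 170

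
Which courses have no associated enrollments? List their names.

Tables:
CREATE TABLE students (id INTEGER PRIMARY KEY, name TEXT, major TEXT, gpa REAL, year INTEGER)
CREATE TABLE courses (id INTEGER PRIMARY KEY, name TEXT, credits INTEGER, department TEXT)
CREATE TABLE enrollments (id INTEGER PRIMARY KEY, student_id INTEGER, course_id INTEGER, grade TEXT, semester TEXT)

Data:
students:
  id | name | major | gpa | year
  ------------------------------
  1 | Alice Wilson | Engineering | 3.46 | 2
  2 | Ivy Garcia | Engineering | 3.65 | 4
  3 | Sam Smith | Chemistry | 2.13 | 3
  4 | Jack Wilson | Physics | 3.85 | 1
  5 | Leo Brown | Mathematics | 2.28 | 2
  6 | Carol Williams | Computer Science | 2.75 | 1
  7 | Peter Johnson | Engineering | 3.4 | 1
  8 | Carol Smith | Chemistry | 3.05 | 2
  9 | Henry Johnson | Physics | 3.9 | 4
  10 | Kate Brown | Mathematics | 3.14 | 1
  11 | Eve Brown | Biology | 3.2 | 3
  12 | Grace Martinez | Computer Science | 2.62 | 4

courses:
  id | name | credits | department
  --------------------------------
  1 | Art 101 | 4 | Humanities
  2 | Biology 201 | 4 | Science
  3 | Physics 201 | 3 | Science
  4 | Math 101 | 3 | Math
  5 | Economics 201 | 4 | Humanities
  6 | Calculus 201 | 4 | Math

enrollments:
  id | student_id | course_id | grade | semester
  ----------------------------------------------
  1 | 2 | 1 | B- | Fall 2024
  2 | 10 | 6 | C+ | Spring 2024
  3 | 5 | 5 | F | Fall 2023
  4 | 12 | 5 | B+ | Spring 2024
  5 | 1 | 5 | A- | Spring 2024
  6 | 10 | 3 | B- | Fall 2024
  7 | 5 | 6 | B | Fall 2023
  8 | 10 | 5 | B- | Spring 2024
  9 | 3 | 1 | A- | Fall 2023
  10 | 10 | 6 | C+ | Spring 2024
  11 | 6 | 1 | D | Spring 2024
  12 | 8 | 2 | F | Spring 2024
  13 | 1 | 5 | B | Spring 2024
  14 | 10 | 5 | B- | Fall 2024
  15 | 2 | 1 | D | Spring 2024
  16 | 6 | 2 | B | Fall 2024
SELECT p.name FROM courses p LEFT JOIN enrollments c ON c.course_id = p.id WHERE c.id IS NULL

Execution result:
Math 101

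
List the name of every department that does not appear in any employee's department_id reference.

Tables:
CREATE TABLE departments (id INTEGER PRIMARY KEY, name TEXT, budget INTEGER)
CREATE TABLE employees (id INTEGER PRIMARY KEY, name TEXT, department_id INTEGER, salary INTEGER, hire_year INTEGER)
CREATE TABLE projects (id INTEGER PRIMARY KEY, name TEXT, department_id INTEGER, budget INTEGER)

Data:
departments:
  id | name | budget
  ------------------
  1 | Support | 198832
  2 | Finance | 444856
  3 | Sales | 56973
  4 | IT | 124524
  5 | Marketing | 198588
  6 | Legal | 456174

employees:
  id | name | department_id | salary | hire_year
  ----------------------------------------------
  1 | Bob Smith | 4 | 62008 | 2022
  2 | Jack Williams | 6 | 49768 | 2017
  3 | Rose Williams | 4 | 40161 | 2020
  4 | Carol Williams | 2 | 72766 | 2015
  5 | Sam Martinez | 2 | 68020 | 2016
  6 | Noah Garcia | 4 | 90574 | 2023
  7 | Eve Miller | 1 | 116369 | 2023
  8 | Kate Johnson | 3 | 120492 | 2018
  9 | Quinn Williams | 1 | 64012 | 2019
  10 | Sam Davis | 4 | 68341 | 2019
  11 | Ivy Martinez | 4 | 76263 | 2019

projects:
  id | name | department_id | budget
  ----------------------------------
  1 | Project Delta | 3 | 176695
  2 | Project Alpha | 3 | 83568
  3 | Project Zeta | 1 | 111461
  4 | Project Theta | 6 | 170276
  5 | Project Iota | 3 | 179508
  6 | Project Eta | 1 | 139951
SELECT p.name FROM departments p LEFT JOIN employees c ON c.department_id = p.id WHERE c.id IS NULL

Execution result:
Marketing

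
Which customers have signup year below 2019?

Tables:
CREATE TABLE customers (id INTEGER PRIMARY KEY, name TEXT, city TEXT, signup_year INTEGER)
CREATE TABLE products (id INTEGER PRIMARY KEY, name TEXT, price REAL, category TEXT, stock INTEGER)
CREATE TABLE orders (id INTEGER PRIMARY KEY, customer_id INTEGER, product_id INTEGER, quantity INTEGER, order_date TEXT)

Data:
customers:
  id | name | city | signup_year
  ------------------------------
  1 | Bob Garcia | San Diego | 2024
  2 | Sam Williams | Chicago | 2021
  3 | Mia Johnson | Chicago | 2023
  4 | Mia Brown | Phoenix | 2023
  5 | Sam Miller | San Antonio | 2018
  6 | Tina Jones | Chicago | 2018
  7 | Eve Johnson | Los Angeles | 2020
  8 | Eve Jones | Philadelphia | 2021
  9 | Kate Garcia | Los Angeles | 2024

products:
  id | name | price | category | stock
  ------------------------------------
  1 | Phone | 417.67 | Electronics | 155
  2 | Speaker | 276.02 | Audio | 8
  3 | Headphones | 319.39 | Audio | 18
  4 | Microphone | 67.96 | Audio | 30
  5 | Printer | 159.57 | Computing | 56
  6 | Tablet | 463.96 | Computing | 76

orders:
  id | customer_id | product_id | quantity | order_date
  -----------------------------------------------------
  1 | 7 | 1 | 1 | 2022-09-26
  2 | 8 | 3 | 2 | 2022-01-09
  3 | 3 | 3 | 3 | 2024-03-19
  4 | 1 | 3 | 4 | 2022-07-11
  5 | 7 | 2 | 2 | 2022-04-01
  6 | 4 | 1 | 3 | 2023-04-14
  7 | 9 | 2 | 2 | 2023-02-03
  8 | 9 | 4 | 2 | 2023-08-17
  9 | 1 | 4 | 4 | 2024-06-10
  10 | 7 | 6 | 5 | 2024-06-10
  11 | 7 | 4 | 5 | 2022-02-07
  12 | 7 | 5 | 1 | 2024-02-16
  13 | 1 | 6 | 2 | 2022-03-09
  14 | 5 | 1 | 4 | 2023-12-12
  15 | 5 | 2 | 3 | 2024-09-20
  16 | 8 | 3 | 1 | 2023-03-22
SELECT name, signup_year FROM customers WHERE signup_year < 2019

Execution result:
name | signup_year
Sam Miller | 2018
Tina Jones | 2018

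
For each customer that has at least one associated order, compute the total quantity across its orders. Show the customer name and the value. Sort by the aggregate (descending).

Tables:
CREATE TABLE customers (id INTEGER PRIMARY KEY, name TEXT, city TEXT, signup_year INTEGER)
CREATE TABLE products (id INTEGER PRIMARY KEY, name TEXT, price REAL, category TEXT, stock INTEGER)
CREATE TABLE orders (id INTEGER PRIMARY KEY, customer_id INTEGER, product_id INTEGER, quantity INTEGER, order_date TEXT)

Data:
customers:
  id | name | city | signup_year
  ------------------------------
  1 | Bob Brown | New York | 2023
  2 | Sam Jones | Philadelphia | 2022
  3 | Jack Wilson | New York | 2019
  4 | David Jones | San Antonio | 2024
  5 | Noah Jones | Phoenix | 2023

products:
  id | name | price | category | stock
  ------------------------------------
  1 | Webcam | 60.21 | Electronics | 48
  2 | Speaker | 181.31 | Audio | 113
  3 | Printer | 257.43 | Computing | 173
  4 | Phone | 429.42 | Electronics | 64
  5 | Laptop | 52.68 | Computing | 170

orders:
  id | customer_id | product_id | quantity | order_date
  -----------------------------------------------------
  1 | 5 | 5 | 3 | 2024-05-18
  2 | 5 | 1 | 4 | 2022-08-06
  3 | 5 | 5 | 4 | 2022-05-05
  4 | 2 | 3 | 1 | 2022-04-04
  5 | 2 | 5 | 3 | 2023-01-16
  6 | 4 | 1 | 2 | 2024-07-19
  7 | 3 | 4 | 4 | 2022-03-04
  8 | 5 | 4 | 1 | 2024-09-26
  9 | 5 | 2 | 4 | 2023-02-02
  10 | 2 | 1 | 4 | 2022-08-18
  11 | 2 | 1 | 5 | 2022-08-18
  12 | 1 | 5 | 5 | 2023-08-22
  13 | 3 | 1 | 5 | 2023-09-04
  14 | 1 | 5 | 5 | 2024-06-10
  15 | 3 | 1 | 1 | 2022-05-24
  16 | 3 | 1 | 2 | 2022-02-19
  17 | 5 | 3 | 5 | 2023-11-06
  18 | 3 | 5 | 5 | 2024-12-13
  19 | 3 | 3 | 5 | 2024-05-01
SELECT p.name, SUM(c.quantity) AS sum_quantity FROM orders c JOIN customers p ON c.customer_id = p.id GROUP BY p.id, p.name ORDER BY sum_quantity DESC

Execution result:
name | sum_quantity
Jack Wilson | 22
Noah Jones | 21
Sam Jones | 13
Bob Brown | 10
David Jones | 2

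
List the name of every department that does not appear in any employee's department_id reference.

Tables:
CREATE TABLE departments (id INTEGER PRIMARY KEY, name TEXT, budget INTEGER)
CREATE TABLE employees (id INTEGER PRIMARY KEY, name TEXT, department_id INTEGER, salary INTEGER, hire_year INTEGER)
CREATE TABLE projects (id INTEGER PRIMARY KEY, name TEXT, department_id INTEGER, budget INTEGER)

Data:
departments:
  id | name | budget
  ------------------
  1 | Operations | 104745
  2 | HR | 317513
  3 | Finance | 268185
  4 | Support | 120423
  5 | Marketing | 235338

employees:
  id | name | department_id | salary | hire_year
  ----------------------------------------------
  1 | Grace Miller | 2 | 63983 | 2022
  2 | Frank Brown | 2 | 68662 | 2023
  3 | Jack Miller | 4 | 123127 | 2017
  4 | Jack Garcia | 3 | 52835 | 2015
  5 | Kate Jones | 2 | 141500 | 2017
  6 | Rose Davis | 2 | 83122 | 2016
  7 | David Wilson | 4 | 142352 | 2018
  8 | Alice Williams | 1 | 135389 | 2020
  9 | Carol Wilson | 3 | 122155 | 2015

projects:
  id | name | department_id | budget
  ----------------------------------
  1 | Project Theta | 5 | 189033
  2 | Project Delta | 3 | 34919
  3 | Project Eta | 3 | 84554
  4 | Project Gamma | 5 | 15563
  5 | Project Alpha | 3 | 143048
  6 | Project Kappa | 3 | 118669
SELECT p.name FROM departments p LEFT JOIN employees c ON c.department_id = p.id WHERE c.id IS NULL

Execution result:
Marketing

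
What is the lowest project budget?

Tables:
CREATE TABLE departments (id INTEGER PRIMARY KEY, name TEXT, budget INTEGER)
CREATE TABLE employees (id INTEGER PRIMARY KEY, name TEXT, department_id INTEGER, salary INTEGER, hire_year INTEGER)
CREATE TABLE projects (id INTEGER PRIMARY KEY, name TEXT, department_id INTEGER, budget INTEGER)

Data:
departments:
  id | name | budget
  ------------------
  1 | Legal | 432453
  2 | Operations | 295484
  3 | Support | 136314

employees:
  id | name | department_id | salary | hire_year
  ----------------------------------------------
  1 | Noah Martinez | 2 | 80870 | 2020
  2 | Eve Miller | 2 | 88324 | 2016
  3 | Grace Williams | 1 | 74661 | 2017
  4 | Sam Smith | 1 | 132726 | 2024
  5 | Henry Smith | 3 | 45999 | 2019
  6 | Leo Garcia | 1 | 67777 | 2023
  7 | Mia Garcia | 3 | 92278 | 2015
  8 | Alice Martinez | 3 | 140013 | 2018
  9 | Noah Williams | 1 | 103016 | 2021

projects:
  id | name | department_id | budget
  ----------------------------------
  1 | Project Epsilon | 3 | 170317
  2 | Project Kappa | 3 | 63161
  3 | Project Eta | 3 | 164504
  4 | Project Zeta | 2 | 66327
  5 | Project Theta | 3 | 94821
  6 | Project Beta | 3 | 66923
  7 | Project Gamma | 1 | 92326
SELECT MIN(budget) FROM projects

Execution result:
63161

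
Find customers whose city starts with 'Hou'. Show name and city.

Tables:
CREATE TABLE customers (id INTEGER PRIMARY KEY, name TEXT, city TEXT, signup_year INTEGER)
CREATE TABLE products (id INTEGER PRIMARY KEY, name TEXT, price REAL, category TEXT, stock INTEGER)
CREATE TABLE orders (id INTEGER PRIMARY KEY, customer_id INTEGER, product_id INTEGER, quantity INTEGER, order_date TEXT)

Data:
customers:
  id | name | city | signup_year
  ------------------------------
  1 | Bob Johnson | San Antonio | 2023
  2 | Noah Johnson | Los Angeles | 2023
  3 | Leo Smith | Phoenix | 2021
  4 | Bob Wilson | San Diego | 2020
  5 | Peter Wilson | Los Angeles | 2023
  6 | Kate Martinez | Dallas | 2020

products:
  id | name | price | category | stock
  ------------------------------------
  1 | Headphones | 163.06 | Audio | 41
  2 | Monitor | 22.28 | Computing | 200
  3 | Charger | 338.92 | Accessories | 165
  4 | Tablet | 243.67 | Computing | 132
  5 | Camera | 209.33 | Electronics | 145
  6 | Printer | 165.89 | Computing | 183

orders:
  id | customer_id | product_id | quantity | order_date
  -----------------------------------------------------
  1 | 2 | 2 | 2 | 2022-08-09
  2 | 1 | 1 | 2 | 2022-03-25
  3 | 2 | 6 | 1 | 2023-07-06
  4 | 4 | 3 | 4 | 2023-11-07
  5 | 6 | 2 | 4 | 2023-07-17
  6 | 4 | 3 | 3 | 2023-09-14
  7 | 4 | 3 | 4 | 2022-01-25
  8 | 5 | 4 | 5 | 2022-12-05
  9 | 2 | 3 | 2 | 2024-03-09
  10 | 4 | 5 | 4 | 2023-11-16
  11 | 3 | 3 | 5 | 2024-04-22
SELECT name, city FROM customers WHERE city LIKE 'Hou%'

Execution result:
(no rows)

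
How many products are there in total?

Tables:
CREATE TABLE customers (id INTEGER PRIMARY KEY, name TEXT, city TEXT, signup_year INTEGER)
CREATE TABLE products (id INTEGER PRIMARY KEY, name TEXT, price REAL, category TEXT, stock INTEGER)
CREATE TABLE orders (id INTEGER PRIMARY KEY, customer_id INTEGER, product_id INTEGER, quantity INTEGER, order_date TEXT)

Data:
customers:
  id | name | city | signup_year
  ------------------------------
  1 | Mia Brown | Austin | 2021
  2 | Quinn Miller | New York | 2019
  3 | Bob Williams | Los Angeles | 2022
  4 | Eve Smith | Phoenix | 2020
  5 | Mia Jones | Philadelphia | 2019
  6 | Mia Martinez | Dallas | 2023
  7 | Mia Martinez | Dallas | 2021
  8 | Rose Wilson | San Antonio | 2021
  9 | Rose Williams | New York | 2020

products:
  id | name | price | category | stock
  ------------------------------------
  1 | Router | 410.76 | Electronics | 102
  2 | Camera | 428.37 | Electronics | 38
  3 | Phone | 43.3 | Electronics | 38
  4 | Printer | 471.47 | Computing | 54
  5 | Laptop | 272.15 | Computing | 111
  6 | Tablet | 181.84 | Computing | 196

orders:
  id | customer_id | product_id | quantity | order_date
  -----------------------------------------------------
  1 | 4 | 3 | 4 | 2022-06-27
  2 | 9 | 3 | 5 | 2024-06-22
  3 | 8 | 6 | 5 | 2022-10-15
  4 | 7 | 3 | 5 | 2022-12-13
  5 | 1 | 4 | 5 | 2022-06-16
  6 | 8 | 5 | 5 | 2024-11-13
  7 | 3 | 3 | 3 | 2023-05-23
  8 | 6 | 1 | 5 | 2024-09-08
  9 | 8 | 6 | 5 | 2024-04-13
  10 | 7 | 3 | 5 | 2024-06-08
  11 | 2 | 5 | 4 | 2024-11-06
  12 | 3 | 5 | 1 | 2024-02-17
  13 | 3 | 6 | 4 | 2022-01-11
SELECT COUNT(*) FROM products

Execution result:
6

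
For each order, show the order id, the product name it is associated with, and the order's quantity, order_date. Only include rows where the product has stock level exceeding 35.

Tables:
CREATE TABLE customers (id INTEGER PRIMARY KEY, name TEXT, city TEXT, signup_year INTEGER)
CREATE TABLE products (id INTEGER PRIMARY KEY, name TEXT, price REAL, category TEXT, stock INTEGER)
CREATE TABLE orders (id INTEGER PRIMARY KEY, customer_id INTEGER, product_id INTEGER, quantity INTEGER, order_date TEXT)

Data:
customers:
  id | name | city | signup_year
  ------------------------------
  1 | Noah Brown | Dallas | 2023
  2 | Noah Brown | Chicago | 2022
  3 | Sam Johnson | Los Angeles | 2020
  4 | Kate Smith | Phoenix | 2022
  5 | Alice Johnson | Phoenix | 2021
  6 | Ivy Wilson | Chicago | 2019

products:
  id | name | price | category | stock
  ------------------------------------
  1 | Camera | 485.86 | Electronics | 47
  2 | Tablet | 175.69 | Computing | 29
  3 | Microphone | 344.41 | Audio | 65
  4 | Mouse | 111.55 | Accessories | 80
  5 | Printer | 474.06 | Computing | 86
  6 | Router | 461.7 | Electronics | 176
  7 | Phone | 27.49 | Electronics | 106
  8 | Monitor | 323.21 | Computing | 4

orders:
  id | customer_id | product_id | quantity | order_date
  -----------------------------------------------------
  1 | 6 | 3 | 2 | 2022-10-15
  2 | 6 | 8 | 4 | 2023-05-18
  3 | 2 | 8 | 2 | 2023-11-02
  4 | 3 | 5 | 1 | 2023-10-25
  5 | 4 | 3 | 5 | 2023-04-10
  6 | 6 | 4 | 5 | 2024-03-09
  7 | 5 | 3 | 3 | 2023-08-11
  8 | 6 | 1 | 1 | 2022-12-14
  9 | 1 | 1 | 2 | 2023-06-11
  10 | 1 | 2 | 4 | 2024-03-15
SELECT c.id, p.name AS product, c.quantity, c.order_date FROM orders c JOIN products p ON c.product_id = p.id WHERE p.stock > 35

Execution result:
id | product | quantity | order_date
1 | Microphone | 2 | 2022-10-15
4 | Printer | 1 | 2023-10-25
5 | Microphone | 5 | 2023-04-10
6 | Mouse | 5 | 2024-03-09
7 | Microphone | 3 | 2023-08-11
8 | Camera | 1 | 2022-12-14
9 | Camera | 2 | 2023-06-11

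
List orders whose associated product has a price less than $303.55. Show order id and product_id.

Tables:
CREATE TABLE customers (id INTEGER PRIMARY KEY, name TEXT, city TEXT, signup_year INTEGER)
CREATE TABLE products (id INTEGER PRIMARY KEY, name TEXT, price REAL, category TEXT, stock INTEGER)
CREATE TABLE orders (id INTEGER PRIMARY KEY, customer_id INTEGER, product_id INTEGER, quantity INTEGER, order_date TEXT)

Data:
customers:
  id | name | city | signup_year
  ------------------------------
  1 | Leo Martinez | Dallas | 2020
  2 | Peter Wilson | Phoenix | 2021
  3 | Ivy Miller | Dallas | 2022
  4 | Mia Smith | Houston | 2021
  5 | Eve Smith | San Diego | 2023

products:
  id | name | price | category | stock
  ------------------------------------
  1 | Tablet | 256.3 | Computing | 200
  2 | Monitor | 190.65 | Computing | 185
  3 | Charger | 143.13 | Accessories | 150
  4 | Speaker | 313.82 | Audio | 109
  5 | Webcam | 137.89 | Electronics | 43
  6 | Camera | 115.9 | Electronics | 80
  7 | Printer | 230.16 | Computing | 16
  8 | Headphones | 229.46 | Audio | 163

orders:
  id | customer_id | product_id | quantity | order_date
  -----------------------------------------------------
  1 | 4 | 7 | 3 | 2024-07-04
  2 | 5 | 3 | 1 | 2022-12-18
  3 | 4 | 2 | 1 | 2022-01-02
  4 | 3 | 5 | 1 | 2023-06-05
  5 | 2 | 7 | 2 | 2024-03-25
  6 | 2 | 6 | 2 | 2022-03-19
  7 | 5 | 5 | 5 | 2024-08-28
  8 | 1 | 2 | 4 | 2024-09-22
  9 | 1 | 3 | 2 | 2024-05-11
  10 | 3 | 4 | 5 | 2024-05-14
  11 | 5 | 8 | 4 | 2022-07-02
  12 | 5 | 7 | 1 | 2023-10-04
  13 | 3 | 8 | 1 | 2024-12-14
SELECT id, product_id FROM orders WHERE product_id IN (SELECT id FROM products WHERE price < 303.55)

Execution result:
id | product_id
1 | 7
2 | 3
3 | 2
4 | 5
5 | 7
6 | 6
7 | 5
8 | 2
9 | 3
11 | 8
12 | 7
13 | 8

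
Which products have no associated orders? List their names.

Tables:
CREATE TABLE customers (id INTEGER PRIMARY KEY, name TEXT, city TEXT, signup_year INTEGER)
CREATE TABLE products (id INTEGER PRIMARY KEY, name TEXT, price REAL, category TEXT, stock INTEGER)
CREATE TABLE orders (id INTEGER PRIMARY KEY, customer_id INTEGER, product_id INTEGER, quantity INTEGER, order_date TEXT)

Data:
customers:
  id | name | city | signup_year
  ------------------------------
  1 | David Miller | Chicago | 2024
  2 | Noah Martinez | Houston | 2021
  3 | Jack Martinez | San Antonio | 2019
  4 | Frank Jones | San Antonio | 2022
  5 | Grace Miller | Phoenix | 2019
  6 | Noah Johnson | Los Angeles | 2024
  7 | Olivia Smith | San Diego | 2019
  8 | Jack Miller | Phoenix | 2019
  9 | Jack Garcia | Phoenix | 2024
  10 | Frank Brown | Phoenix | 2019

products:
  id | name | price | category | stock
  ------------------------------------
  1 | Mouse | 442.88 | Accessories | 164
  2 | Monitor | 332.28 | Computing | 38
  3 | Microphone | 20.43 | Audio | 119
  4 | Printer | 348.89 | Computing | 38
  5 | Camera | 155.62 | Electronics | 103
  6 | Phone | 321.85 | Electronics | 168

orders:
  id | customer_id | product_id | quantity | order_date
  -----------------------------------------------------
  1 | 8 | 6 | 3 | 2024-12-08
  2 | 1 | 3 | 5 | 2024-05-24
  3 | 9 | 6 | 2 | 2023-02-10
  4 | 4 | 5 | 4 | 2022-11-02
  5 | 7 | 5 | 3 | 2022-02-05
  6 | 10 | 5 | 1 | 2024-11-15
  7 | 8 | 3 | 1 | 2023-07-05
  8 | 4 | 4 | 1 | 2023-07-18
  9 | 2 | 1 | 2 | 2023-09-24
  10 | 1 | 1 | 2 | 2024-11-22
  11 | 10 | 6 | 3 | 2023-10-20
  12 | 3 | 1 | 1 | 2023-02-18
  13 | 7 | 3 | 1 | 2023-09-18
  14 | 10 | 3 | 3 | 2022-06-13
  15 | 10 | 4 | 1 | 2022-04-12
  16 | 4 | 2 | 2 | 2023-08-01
SELECT p.name FROM products p LEFT JOIN orders c ON c.product_id = p.id WHERE c.id IS NULL

Execution result:
(no rows)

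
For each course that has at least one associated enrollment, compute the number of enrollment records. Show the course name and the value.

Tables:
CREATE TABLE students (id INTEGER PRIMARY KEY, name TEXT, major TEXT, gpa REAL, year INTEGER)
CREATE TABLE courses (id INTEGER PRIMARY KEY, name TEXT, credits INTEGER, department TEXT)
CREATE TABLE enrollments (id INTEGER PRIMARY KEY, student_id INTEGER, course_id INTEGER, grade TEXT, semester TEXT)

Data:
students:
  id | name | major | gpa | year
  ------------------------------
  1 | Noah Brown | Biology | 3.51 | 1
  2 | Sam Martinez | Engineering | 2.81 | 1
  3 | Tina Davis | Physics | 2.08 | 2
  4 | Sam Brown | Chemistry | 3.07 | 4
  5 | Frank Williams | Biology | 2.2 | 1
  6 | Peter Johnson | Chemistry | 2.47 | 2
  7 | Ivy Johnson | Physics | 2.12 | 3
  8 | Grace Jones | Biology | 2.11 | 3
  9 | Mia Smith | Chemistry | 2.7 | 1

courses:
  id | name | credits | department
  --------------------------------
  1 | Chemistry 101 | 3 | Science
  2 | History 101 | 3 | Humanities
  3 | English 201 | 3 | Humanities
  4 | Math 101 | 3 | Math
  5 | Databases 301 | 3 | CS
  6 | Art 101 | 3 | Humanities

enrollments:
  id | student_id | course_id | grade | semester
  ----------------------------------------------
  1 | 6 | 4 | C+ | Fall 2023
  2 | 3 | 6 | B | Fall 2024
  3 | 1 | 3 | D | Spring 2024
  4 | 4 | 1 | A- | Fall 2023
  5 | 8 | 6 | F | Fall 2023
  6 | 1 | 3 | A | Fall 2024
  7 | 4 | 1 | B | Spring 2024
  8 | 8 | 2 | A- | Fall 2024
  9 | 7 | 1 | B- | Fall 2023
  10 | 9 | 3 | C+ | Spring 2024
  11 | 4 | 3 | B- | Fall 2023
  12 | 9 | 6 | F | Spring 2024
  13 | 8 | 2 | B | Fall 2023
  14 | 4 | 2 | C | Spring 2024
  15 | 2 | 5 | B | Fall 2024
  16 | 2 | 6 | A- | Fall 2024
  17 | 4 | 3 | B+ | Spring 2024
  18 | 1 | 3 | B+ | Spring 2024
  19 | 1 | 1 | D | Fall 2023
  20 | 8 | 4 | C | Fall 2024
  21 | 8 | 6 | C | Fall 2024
SELECT p.name, COUNT(*) AS n FROM enrollments c JOIN courses p ON c.course_id = p.id GROUP BY p.id, p.name

Execution result:
name | n
Chemistry 101 | 4
History 101 | 3
English 201 | 6
Math 101 | 2
Databases 301 | 1
Art 101 | 5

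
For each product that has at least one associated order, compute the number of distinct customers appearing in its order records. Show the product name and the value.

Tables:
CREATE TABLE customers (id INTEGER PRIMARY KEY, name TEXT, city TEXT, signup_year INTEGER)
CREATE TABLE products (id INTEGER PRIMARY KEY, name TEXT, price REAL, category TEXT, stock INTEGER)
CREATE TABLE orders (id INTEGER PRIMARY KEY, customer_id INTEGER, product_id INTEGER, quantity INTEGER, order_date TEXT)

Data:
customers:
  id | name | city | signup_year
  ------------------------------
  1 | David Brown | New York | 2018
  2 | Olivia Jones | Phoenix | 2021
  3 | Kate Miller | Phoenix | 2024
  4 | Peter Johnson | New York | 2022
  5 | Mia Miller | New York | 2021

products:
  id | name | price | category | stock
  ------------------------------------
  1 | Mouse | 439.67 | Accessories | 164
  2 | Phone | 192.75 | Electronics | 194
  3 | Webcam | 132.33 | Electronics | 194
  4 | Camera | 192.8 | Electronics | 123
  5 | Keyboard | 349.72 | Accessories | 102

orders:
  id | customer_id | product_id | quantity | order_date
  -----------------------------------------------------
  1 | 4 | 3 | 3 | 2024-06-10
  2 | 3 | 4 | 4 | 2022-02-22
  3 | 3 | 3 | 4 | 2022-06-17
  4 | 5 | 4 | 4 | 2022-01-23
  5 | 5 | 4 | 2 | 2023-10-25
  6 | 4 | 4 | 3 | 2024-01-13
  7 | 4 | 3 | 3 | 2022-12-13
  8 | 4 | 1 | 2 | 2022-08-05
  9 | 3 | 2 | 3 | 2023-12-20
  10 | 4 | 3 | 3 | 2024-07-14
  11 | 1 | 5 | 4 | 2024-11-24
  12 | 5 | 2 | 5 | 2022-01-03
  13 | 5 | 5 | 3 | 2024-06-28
SELECT p.name, COUNT(DISTINCT c.customer_id) AS distinct_customer_count FROM orders c JOIN products p ON c.product_id = p.id GROUP BY p.id, p.name

Execution result:
name | distinct_customer_count
Mouse | 1
Phone | 2
Webcam | 2
Camera | 3
Keyboard | 2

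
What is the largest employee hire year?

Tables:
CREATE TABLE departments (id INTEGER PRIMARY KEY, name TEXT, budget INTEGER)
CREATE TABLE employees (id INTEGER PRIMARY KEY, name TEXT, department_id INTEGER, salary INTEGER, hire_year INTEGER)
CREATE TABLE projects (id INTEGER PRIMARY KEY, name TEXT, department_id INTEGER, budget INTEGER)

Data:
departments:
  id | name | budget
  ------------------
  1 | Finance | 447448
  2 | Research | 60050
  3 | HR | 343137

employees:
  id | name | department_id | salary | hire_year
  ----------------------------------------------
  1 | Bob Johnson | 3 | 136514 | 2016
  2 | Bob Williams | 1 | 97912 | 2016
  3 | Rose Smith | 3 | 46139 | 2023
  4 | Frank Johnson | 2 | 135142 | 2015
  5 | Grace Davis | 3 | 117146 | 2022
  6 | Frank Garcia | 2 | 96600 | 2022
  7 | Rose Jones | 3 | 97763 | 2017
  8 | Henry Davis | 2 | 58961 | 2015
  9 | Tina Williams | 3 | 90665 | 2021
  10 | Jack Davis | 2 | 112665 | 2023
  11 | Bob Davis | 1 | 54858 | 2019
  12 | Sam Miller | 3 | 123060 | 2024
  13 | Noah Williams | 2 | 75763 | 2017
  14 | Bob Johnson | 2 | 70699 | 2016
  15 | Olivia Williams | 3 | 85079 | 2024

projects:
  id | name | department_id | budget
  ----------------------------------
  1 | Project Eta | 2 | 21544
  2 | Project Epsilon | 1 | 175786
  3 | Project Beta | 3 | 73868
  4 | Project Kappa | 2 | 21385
SELECT MAX(hire_year) FROM employees

Execution result:
2024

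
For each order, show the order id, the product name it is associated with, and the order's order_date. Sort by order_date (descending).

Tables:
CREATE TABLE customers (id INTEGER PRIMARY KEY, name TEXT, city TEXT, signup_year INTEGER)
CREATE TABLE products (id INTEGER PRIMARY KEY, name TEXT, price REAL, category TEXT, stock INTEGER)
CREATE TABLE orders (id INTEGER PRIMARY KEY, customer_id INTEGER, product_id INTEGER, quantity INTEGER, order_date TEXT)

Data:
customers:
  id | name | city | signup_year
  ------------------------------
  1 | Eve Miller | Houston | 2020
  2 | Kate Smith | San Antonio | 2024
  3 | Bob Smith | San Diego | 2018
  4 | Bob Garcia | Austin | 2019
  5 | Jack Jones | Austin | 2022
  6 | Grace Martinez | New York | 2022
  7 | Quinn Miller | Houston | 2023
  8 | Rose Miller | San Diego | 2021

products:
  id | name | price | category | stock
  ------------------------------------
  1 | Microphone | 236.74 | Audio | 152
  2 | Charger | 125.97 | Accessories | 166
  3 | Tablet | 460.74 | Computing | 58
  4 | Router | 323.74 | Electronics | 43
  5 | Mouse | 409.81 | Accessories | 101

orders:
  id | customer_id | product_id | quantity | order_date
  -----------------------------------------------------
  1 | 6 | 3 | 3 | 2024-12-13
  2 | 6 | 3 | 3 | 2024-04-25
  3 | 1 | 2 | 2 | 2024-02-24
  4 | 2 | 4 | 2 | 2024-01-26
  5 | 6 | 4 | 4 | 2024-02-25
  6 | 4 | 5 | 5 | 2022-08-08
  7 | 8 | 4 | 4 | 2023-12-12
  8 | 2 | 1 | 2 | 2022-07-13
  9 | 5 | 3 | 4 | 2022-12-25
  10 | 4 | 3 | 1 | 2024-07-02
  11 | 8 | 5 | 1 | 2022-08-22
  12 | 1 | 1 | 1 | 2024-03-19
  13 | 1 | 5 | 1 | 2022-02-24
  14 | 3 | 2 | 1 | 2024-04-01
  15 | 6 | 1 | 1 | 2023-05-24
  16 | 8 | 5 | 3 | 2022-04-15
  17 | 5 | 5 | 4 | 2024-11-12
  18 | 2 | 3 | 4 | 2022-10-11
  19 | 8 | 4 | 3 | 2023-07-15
SELECT c.id, p.name AS product, c.order_date FROM orders c JOIN products p ON c.product_id = p.id ORDER BY c.order_date DESC

Execution result:
id | product | order_date
1 | Tablet | 2024-12-13
17 | Mouse | 2024-11-12
10 | Tablet | 2024-07-02
2 | Tablet | 2024-04-25
14 | Charger | 2024-04-01
12 | Microphone | 2024-03-19
5 | Router | 2024-02-25
3 | Charger | 2024-02-24
4 | Router | 2024-01-26
7 | Router | 2023-12-12
19 | Router | 2023-07-15
15 | Microphone | 2023-05-24
9 | Tablet | 2022-12-25
18 | Tablet | 2022-10-11
11 | Mouse | 2022-08-22
6 | Mouse | 2022-08-08
8 | Microphone | 2022-07-13
16 | Mouse | 2022-04-15
13 | Mouse | 2022-02-24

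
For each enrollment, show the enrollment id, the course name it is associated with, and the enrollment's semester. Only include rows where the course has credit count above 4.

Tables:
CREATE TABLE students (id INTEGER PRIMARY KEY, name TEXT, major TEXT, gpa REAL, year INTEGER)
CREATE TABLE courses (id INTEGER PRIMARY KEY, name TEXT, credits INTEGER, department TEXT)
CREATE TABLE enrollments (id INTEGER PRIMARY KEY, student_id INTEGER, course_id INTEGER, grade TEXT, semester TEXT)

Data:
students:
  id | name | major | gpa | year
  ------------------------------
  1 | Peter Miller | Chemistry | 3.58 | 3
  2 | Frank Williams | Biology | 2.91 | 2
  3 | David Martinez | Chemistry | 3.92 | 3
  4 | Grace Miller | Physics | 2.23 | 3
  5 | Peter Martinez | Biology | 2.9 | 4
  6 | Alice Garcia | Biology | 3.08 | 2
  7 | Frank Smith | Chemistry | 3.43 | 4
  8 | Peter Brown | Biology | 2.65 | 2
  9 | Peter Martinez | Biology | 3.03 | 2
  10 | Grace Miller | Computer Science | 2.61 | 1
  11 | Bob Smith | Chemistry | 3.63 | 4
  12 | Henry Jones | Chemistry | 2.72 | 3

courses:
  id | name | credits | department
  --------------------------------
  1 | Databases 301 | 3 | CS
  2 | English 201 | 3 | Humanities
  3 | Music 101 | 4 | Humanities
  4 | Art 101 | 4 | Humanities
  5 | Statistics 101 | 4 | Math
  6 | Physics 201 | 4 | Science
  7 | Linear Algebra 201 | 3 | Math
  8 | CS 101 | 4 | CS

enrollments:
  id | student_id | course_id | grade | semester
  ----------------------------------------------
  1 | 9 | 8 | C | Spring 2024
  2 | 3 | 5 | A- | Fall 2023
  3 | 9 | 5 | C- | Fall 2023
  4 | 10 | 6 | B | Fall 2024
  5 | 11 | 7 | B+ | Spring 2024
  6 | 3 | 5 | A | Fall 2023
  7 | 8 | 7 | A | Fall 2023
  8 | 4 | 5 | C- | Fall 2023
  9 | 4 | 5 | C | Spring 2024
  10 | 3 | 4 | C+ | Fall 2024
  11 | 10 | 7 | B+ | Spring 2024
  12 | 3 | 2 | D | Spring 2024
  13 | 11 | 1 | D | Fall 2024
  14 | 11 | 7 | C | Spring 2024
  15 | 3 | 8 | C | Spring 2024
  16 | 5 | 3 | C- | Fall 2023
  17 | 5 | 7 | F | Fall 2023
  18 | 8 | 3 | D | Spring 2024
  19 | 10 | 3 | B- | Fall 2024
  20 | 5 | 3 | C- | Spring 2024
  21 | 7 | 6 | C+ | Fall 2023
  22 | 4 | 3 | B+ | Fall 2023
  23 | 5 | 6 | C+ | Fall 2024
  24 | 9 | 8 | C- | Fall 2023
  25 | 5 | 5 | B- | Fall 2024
SELECT c.id, p.name AS course, c.semester FROM enrollments c JOIN courses p ON c.course_id = p.id WHERE p.credits > 4

Execution result:
(no rows)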